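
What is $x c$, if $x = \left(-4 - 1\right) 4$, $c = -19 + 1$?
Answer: $360$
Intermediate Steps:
$c = -18$
$x = -20$ ($x = \left(-5\right) 4 = -20$)
$x c = \left(-20\right) \left(-18\right) = 360$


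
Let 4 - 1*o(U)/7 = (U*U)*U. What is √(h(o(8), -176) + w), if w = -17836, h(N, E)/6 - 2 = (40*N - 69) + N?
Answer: I*√893014 ≈ 944.99*I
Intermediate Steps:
o(U) = 28 - 7*U³ (o(U) = 28 - 7*U*U*U = 28 - 7*U²*U = 28 - 7*U³)
h(N, E) = -402 + 246*N (h(N, E) = 12 + 6*((40*N - 69) + N) = 12 + 6*((-69 + 40*N) + N) = 12 + 6*(-69 + 41*N) = 12 + (-414 + 246*N) = -402 + 246*N)
√(h(o(8), -176) + w) = √((-402 + 246*(28 - 7*8³)) - 17836) = √((-402 + 246*(28 - 7*512)) - 17836) = √((-402 + 246*(28 - 3584)) - 17836) = √((-402 + 246*(-3556)) - 17836) = √((-402 - 874776) - 17836) = √(-875178 - 17836) = √(-893014) = I*√893014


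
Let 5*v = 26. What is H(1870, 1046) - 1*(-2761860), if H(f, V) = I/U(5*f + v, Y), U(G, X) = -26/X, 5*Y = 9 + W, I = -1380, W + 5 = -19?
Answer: 35902110/13 ≈ 2.7617e+6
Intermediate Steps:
W = -24 (W = -5 - 19 = -24)
v = 26/5 (v = (1/5)*26 = 26/5 ≈ 5.2000)
Y = -3 (Y = (9 - 24)/5 = (1/5)*(-15) = -3)
H(f, V) = -2070/13 (H(f, V) = -1380/((-26/(-3))) = -1380/((-26*(-1/3))) = -1380/26/3 = -1380*3/26 = -2070/13)
H(1870, 1046) - 1*(-2761860) = -2070/13 - 1*(-2761860) = -2070/13 + 2761860 = 35902110/13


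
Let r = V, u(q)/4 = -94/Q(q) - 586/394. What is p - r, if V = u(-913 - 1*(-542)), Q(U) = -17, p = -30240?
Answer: -101327908/3349 ≈ -30256.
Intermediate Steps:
u(q) = 54148/3349 (u(q) = 4*(-94/(-17) - 586/394) = 4*(-94*(-1/17) - 586*1/394) = 4*(94/17 - 293/197) = 4*(13537/3349) = 54148/3349)
V = 54148/3349 ≈ 16.168
r = 54148/3349 ≈ 16.168
p - r = -30240 - 1*54148/3349 = -30240 - 54148/3349 = -101327908/3349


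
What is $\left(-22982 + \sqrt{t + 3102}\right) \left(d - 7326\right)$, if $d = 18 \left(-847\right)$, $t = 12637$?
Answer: $518749704 - 22572 \sqrt{15739} \approx 5.1592 \cdot 10^{8}$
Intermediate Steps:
$d = -15246$
$\left(-22982 + \sqrt{t + 3102}\right) \left(d - 7326\right) = \left(-22982 + \sqrt{12637 + 3102}\right) \left(-15246 - 7326\right) = \left(-22982 + \sqrt{15739}\right) \left(-22572\right) = 518749704 - 22572 \sqrt{15739}$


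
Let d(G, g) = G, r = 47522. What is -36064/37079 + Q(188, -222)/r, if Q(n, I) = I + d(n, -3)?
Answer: -122506721/125862017 ≈ -0.97334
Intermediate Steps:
Q(n, I) = I + n
-36064/37079 + Q(188, -222)/r = -36064/37079 + (-222 + 188)/47522 = -36064*1/37079 - 34*1/47522 = -5152/5297 - 17/23761 = -122506721/125862017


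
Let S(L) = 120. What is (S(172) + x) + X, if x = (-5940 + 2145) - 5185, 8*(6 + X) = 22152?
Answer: -6097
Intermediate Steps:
X = 2763 (X = -6 + (⅛)*22152 = -6 + 2769 = 2763)
x = -8980 (x = -3795 - 5185 = -8980)
(S(172) + x) + X = (120 - 8980) + 2763 = -8860 + 2763 = -6097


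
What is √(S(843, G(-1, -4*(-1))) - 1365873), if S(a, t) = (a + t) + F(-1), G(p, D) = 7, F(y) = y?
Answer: 4*I*√85314 ≈ 1168.3*I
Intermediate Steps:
S(a, t) = -1 + a + t (S(a, t) = (a + t) - 1 = -1 + a + t)
√(S(843, G(-1, -4*(-1))) - 1365873) = √((-1 + 843 + 7) - 1365873) = √(849 - 1365873) = √(-1365024) = 4*I*√85314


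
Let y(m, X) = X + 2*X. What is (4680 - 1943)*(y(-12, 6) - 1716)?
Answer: -4647426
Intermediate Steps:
y(m, X) = 3*X
(4680 - 1943)*(y(-12, 6) - 1716) = (4680 - 1943)*(3*6 - 1716) = 2737*(18 - 1716) = 2737*(-1698) = -4647426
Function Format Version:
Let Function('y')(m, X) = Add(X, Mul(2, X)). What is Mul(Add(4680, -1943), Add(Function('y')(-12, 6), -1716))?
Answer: -4647426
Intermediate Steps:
Function('y')(m, X) = Mul(3, X)
Mul(Add(4680, -1943), Add(Function('y')(-12, 6), -1716)) = Mul(Add(4680, -1943), Add(Mul(3, 6), -1716)) = Mul(2737, Add(18, -1716)) = Mul(2737, -1698) = -4647426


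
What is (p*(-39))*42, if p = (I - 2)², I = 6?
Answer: -26208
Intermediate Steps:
p = 16 (p = (6 - 2)² = 4² = 16)
(p*(-39))*42 = (16*(-39))*42 = -624*42 = -26208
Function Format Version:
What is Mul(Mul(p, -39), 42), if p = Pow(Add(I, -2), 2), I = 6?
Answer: -26208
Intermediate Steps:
p = 16 (p = Pow(Add(6, -2), 2) = Pow(4, 2) = 16)
Mul(Mul(p, -39), 42) = Mul(Mul(16, -39), 42) = Mul(-624, 42) = -26208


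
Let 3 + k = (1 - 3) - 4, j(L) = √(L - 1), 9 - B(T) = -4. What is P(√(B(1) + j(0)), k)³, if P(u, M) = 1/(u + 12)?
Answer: (12 + √(13 + I))⁻³ ≈ 0.00026287 - 7.003e-6*I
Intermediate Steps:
B(T) = 13 (B(T) = 9 - 1*(-4) = 9 + 4 = 13)
j(L) = √(-1 + L)
k = -9 (k = -3 + ((1 - 3) - 4) = -3 + (-2 - 4) = -3 - 6 = -9)
P(u, M) = 1/(12 + u)
P(√(B(1) + j(0)), k)³ = (1/(12 + √(13 + √(-1 + 0))))³ = (1/(12 + √(13 + √(-1))))³ = (1/(12 + √(13 + I)))³ = (12 + √(13 + I))⁻³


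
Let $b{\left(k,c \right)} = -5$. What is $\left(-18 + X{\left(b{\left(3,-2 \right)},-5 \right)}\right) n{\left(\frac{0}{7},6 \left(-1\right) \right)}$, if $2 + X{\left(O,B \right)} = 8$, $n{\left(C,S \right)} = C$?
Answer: $0$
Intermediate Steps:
$X{\left(O,B \right)} = 6$ ($X{\left(O,B \right)} = -2 + 8 = 6$)
$\left(-18 + X{\left(b{\left(3,-2 \right)},-5 \right)}\right) n{\left(\frac{0}{7},6 \left(-1\right) \right)} = \left(-18 + 6\right) \frac{0}{7} = - 12 \cdot 0 \cdot \frac{1}{7} = \left(-12\right) 0 = 0$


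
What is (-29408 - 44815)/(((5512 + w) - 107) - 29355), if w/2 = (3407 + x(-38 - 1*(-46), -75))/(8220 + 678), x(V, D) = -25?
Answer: 330218127/106550168 ≈ 3.0992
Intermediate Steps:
w = 3382/4449 (w = 2*((3407 - 25)/(8220 + 678)) = 2*(3382/8898) = 2*(3382*(1/8898)) = 2*(1691/4449) = 3382/4449 ≈ 0.76017)
(-29408 - 44815)/(((5512 + w) - 107) - 29355) = (-29408 - 44815)/(((5512 + 3382/4449) - 107) - 29355) = -74223/((24526270/4449 - 107) - 29355) = -74223/(24050227/4449 - 29355) = -74223/(-106550168/4449) = -74223*(-4449/106550168) = 330218127/106550168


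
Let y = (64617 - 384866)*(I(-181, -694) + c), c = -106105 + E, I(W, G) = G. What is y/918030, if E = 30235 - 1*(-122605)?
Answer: -4914861403/306010 ≈ -16061.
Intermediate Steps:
E = 152840 (E = 30235 + 122605 = 152840)
c = 46735 (c = -106105 + 152840 = 46735)
y = -14744584209 (y = (64617 - 384866)*(-694 + 46735) = -320249*46041 = -14744584209)
y/918030 = -14744584209/918030 = -14744584209*1/918030 = -4914861403/306010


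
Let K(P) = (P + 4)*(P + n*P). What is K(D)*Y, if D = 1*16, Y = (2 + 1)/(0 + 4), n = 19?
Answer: 4800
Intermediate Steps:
Y = 3/4 ≈ 0.75000
D = 16
K(P) = 20*P*(4 + P) (K(P) = (P + 4)*(P + 19*P) = (4 + P)*(20*P) = 20*P*(4 + P))
K(D)*Y = (20*16*(4 + 16))*(3/4) = (20*16*20)*(3/4) = 6400*(3/4) = 4800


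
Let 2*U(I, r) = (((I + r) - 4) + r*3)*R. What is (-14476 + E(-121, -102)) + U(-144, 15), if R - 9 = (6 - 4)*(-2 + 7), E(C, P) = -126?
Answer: -15438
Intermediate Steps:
R = 19 (R = 9 + (6 - 4)*(-2 + 7) = 9 + 2*5 = 9 + 10 = 19)
U(I, r) = -38 + 38*r + 19*I/2 (U(I, r) = ((((I + r) - 4) + r*3)*19)/2 = (((-4 + I + r) + 3*r)*19)/2 = ((-4 + I + 4*r)*19)/2 = (-76 + 19*I + 76*r)/2 = -38 + 38*r + 19*I/2)
(-14476 + E(-121, -102)) + U(-144, 15) = (-14476 - 126) + (-38 + 38*15 + (19/2)*(-144)) = -14602 + (-38 + 570 - 1368) = -14602 - 836 = -15438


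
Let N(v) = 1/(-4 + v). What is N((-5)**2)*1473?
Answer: 491/7 ≈ 70.143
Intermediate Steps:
N((-5)**2)*1473 = 1473/(-4 + (-5)**2) = 1473/(-4 + 25) = 1473/21 = (1/21)*1473 = 491/7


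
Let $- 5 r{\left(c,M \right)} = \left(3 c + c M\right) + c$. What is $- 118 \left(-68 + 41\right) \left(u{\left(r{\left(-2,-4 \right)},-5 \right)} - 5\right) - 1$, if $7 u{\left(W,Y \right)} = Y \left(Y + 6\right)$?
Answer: $- \frac{127447}{7} \approx -18207.0$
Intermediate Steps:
$r{\left(c,M \right)} = - \frac{4 c}{5} - \frac{M c}{5}$ ($r{\left(c,M \right)} = - \frac{\left(3 c + c M\right) + c}{5} = - \frac{\left(3 c + M c\right) + c}{5} = - \frac{4 c + M c}{5} = - \frac{4 c}{5} - \frac{M c}{5}$)
$u{\left(W,Y \right)} = \frac{Y \left(6 + Y\right)}{7}$ ($u{\left(W,Y \right)} = \frac{Y \left(Y + 6\right)}{7} = \frac{Y \left(6 + Y\right)}{7}$)
$- 118 \left(-68 + 41\right) \left(u{\left(r{\left(-2,-4 \right)},-5 \right)} - 5\right) - 1 = - 118 \left(-68 + 41\right) \left(\frac{1}{7} \left(-5\right) \left(6 - 5\right) - 5\right) - 1 = - 118 \left(- 27 \left(\frac{1}{7} \left(-5\right) 1 - 5\right)\right) - 1 = - 118 \left(- 27 \left(- \frac{5}{7} - 5\right)\right) - 1 = - 118 \left(\left(-27\right) \left(- \frac{40}{7}\right)\right) - 1 = \left(-118\right) \frac{1080}{7} - 1 = - \frac{127440}{7} - 1 = - \frac{127447}{7}$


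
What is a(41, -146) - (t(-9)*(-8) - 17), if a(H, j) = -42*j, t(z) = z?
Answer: 6077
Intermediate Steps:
a(41, -146) - (t(-9)*(-8) - 17) = -42*(-146) - (-9*(-8) - 17) = 6132 - (72 - 17) = 6132 - 1*55 = 6132 - 55 = 6077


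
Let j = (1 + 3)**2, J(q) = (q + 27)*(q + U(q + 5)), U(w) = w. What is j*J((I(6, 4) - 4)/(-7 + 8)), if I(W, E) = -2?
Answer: -2352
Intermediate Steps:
J(q) = (5 + 2*q)*(27 + q) (J(q) = (q + 27)*(q + (q + 5)) = (27 + q)*(q + (5 + q)) = (27 + q)*(5 + 2*q) = (5 + 2*q)*(27 + q))
j = 16 (j = 4**2 = 16)
j*J((I(6, 4) - 4)/(-7 + 8)) = 16*(135 + 2*((-2 - 4)/(-7 + 8))**2 + 59*((-2 - 4)/(-7 + 8))) = 16*(135 + 2*(-6/1)**2 + 59*(-6/1)) = 16*(135 + 2*(-6*1)**2 + 59*(-6*1)) = 16*(135 + 2*(-6)**2 + 59*(-6)) = 16*(135 + 2*36 - 354) = 16*(135 + 72 - 354) = 16*(-147) = -2352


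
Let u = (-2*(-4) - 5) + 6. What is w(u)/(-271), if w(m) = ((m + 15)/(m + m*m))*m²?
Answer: -108/1355 ≈ -0.079705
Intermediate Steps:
u = 9 (u = (8 - 5) + 6 = 3 + 6 = 9)
w(m) = m²*(15 + m)/(m + m²) (w(m) = ((15 + m)/(m + m²))*m² = m²*(15 + m)/(m + m²))
w(u)/(-271) = (9*(15 + 9)/(1 + 9))/(-271) = (9*24/10)*(-1/271) = (9*(⅒)*24)*(-1/271) = (108/5)*(-1/271) = -108/1355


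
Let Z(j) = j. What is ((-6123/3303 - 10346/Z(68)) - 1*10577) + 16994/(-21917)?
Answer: -8804788967741/820440978 ≈ -10732.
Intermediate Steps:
((-6123/3303 - 10346/Z(68)) - 1*10577) + 16994/(-21917) = ((-6123/3303 - 10346/68) - 1*10577) + 16994/(-21917) = ((-6123*1/3303 - 10346*1/68) - 10577) + 16994*(-1/21917) = ((-2041/1101 - 5173/34) - 10577) - 16994/21917 = (-5764867/37434 - 10577) - 16994/21917 = -401704285/37434 - 16994/21917 = -8804788967741/820440978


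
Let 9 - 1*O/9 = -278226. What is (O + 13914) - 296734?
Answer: 2221295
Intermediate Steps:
O = 2504115 (O = 81 - 9*(-278226) = 81 + 2504034 = 2504115)
(O + 13914) - 296734 = (2504115 + 13914) - 296734 = 2518029 - 296734 = 2221295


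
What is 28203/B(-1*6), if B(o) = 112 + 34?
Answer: 28203/146 ≈ 193.17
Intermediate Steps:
B(o) = 146
28203/B(-1*6) = 28203/146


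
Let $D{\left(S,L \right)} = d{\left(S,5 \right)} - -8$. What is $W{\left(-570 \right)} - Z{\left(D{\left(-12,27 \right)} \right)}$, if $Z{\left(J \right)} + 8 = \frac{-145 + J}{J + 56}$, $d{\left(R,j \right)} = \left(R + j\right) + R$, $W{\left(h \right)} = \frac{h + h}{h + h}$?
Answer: $\frac{187}{15} \approx 12.467$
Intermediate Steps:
$W{\left(h \right)} = 1$ ($W{\left(h \right)} = \frac{2 h}{2 h} = 2 h \frac{1}{2 h} = 1$)
$d{\left(R,j \right)} = j + 2 R$
$D{\left(S,L \right)} = 13 + 2 S$ ($D{\left(S,L \right)} = \left(5 + 2 S\right) - -8 = \left(5 + 2 S\right) + 8 = 13 + 2 S$)
$Z{\left(J \right)} = -8 + \frac{-145 + J}{56 + J}$ ($Z{\left(J \right)} = -8 + \frac{-145 + J}{J + 56} = -8 + \frac{-145 + J}{56 + J}$)
$W{\left(-570 \right)} - Z{\left(D{\left(-12,27 \right)} \right)} = 1 - \frac{-593 - 7 \left(13 + 2 \left(-12\right)\right)}{56 + \left(13 + 2 \left(-12\right)\right)} = 1 - \frac{-593 - 7 \left(13 - 24\right)}{56 + \left(13 - 24\right)} = 1 - \frac{-593 - -77}{56 - 11} = 1 - \frac{-593 + 77}{45} = 1 - \frac{1}{45} \left(-516\right) = 1 - - \frac{172}{15} = 1 + \frac{172}{15} = \frac{187}{15}$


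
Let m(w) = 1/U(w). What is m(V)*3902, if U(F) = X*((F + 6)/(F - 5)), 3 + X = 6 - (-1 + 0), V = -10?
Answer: 29265/8 ≈ 3658.1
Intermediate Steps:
X = 4 (X = -3 + (6 - (-1 + 0)) = -3 + (6 - 1*(-1)) = -3 + (6 + 1) = -3 + 7 = 4)
U(F) = 4*(6 + F)/(-5 + F) (U(F) = 4*((F + 6)/(F - 5)) = 4*((6 + F)/(-5 + F)) = 4*(6 + F)/(-5 + F))
m(w) = (-5 + w)/(4*(6 + w)) (m(w) = 1/(4*(6 + w)/(-5 + w)) = (-5 + w)/(4*(6 + w)))
m(V)*3902 = ((-5 - 10)/(4*(6 - 10)))*3902 = ((¼)*(-15)/(-4))*3902 = ((¼)*(-¼)*(-15))*3902 = (15/16)*3902 = 29265/8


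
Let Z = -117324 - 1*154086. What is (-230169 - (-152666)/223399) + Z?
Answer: -112052094355/223399 ≈ -5.0158e+5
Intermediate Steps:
Z = -271410 (Z = -117324 - 154086 = -271410)
(-230169 - (-152666)/223399) + Z = (-230169 - (-152666)/223399) - 271410 = (-230169 - 1*(-152666/223399)) - 271410 = (-230169 + 152666/223399) - 271410 = -51419371765/223399 - 271410 = -112052094355/223399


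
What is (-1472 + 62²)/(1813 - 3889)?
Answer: -593/519 ≈ -1.1426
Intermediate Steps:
(-1472 + 62²)/(1813 - 3889) = (-1472 + 3844)/(-2076) = 2372*(-1/2076) = -593/519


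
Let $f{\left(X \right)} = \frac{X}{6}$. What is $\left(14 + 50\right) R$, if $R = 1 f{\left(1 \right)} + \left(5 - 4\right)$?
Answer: $\frac{224}{3} \approx 74.667$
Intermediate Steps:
$f{\left(X \right)} = \frac{X}{6}$ ($f{\left(X \right)} = X \frac{1}{6} = \frac{X}{6}$)
$R = \frac{7}{6}$ ($R = 1 \cdot \frac{1}{6} \cdot 1 + \left(5 - 4\right) = 1 \cdot \frac{1}{6} + \left(5 - 4\right) = \frac{1}{6} + 1 = \frac{7}{6} \approx 1.1667$)
$\left(14 + 50\right) R = \left(14 + 50\right) \frac{7}{6} = 64 \cdot \frac{7}{6} = \frac{224}{3}$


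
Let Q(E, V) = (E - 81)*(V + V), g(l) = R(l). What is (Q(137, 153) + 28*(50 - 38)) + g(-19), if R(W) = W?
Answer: 17453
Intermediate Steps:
g(l) = l
Q(E, V) = 2*V*(-81 + E) (Q(E, V) = (-81 + E)*(2*V) = 2*V*(-81 + E))
(Q(137, 153) + 28*(50 - 38)) + g(-19) = (2*153*(-81 + 137) + 28*(50 - 38)) - 19 = (2*153*56 + 28*12) - 19 = (17136 + 336) - 19 = 17472 - 19 = 17453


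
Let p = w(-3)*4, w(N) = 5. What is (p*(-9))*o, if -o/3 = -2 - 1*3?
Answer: -2700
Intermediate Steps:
o = 15 (o = -3*(-2 - 1*3) = -3*(-2 - 3) = -3*(-5) = 15)
p = 20 (p = 5*4 = 20)
(p*(-9))*o = (20*(-9))*15 = -180*15 = -2700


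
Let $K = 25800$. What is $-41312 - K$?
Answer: $-67112$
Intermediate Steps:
$-41312 - K = -41312 - 25800 = -67112$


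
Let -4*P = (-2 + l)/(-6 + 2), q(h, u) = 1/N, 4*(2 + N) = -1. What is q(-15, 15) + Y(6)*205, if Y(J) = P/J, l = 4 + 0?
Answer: 551/144 ≈ 3.8264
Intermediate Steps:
N = -9/4 (N = -2 + (¼)*(-1) = -2 - ¼ = -9/4 ≈ -2.2500)
l = 4
q(h, u) = -4/9 (q(h, u) = 1/(-9/4) = -4/9)
P = ⅛ (P = -(-2 + 4)/(4*(-6 + 2)) = -1/(2*(-4)) = -(-1)/(2*4) = -¼*(-½) = ⅛ ≈ 0.12500)
Y(J) = 1/(8*J)
q(-15, 15) + Y(6)*205 = -4/9 + ((⅛)/6)*205 = -4/9 + ((⅛)*(⅙))*205 = -4/9 + (1/48)*205 = -4/9 + 205/48 = 551/144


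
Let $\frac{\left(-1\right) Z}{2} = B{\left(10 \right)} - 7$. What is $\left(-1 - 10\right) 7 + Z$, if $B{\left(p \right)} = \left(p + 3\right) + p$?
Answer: $-109$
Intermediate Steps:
$B{\left(p \right)} = 3 + 2 p$ ($B{\left(p \right)} = \left(3 + p\right) + p = 3 + 2 p$)
$Z = -32$ ($Z = - 2 \left(\left(3 + 2 \cdot 10\right) - 7\right) = - 2 \left(\left(3 + 20\right) - 7\right) = - 2 \left(23 - 7\right) = \left(-2\right) 16 = -32$)
$\left(-1 - 10\right) 7 + Z = \left(-1 - 10\right) 7 - 32 = \left(-11\right) 7 - 32 = -77 - 32 = -109$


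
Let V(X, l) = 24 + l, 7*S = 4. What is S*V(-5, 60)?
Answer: 48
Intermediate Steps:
S = 4/7 (S = (⅐)*4 = 4/7 ≈ 0.57143)
S*V(-5, 60) = 4*(24 + 60)/7 = (4/7)*84 = 48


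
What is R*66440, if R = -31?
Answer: -2059640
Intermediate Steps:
R*66440 = -31*66440 = -2059640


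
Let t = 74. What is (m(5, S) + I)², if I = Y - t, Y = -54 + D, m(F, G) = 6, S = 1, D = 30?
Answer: 8464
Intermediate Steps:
Y = -24 (Y = -54 + 30 = -24)
I = -98 (I = -24 - 1*74 = -24 - 74 = -98)
(m(5, S) + I)² = (6 - 98)² = (-92)² = 8464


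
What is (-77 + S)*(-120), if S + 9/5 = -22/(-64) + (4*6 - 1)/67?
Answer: 2512113/268 ≈ 9373.6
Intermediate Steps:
S = -11931/10720 (S = -9/5 + (-22/(-64) + (4*6 - 1)/67) = -9/5 + (-22*(-1/64) + (24 - 1)*(1/67)) = -9/5 + (11/32 + 23*(1/67)) = -9/5 + (11/32 + 23/67) = -9/5 + 1473/2144 = -11931/10720 ≈ -1.1130)
(-77 + S)*(-120) = (-77 - 11931/10720)*(-120) = -837371/10720*(-120) = 2512113/268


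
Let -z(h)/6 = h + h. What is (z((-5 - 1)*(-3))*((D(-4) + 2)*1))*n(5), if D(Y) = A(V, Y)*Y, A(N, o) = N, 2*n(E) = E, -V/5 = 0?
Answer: -1080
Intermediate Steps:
V = 0 (V = -5*0 = 0)
n(E) = E/2
D(Y) = 0 (D(Y) = 0*Y = 0)
z(h) = -12*h (z(h) = -6*(h + h) = -12*h)
(z((-5 - 1)*(-3))*((D(-4) + 2)*1))*n(5) = ((-12*(-5 - 1)*(-3))*((0 + 2)*1))*((½)*5) = ((-(-72)*(-3))*(2*1))*(5/2) = (-12*18*2)*(5/2) = -216*2*(5/2) = -432*5/2 = -1080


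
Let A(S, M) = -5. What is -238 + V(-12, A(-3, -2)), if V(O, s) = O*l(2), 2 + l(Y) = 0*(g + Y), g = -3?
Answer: -214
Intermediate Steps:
l(Y) = -2 (l(Y) = -2 + 0*(-3 + Y) = -2 + 0 = -2)
V(O, s) = -2*O (V(O, s) = O*(-2) = -2*O)
-238 + V(-12, A(-3, -2)) = -238 - 2*(-12) = -238 + 24 = -214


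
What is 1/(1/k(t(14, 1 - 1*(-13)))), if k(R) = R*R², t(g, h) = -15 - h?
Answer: -24389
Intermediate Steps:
k(R) = R³
1/(1/k(t(14, 1 - 1*(-13)))) = 1/(1/((-15 - (1 - 1*(-13)))³)) = 1/(1/((-15 - (1 + 13))³)) = 1/(1/((-15 - 1*14)³)) = 1/(1/((-15 - 14)³)) = 1/(1/((-29)³)) = 1/(1/(-24389)) = 1/(-1/24389) = -24389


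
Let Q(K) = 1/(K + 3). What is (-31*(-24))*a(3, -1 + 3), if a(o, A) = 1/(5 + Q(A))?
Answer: 1860/13 ≈ 143.08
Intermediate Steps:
Q(K) = 1/(3 + K)
a(o, A) = 1/(5 + 1/(3 + A))
(-31*(-24))*a(3, -1 + 3) = (-31*(-24))*((3 + (-1 + 3))/(16 + 5*(-1 + 3))) = 744*((3 + 2)/(16 + 5*2)) = 744*(5/(16 + 10)) = 744*(5/26) = 1860/13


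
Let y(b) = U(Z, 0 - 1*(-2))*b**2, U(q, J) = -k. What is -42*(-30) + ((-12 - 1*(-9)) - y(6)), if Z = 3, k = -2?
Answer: 1185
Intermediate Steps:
U(q, J) = 2 (U(q, J) = -1*(-2) = 2)
y(b) = 2*b**2
-42*(-30) + ((-12 - 1*(-9)) - y(6)) = -42*(-30) + ((-12 - 1*(-9)) - 2*6**2) = 1260 + ((-12 + 9) - 2*36) = 1260 + (-3 - 1*72) = 1260 + (-3 - 72) = 1260 - 75 = 1185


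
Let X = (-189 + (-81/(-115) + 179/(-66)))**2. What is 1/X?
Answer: 57608100/2101772163001 ≈ 2.7409e-5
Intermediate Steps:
X = 2101772163001/57608100 (X = (-189 + (-81*(-1/115) + 179*(-1/66)))**2 = (-189 + (81/115 - 179/66))**2 = (-189 - 15239/7590)**2 = (-1449749/7590)**2 = 2101772163001/57608100 ≈ 36484.)
1/X = 1/(2101772163001/57608100) = 57608100/2101772163001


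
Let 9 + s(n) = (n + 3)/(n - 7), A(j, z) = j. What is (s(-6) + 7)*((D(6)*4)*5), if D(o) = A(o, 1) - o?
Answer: 0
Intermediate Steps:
s(n) = -9 + (3 + n)/(-7 + n) (s(n) = -9 + (n + 3)/(n - 7) = -9 + (3 + n)/(-7 + n))
D(o) = 0 (D(o) = o - o = 0)
(s(-6) + 7)*((D(6)*4)*5) = (2*(33 - 4*(-6))/(-7 - 6) + 7)*((0*4)*5) = (2*(33 + 24)/(-13) + 7)*(0*5) = (2*(-1/13)*57 + 7)*0 = (-114/13 + 7)*0 = -23/13*0 = 0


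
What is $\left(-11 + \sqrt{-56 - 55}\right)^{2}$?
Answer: $\left(11 - i \sqrt{111}\right)^{2} \approx 10.0 - 231.78 i$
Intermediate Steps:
$\left(-11 + \sqrt{-56 - 55}\right)^{2} = \left(-11 + \sqrt{-111}\right)^{2} = \left(-11 + i \sqrt{111}\right)^{2}$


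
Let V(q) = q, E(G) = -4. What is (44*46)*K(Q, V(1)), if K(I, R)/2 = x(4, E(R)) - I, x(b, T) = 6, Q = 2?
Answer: 16192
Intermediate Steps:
K(I, R) = 12 - 2*I (K(I, R) = 2*(6 - I) = 12 - 2*I)
(44*46)*K(Q, V(1)) = (44*46)*(12 - 2*2) = 2024*(12 - 4) = 2024*8 = 16192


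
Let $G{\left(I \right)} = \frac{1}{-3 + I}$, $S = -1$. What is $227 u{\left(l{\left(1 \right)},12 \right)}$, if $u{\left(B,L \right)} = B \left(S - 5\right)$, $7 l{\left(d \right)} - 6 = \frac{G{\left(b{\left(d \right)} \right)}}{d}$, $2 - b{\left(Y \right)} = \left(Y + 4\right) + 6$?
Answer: $- \frac{16117}{14} \approx -1151.2$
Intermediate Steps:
$b{\left(Y \right)} = -8 - Y$ ($b{\left(Y \right)} = 2 - \left(\left(Y + 4\right) + 6\right) = 2 - \left(\left(4 + Y\right) + 6\right) = 2 - \left(10 + Y\right) = -8 - Y$)
$l{\left(d \right)} = \frac{6}{7} + \frac{1}{7 d \left(-11 - d\right)}$ ($l{\left(d \right)} = \frac{6}{7} + \frac{\frac{1}{-3 - \left(8 + d\right)} \frac{1}{d}}{7} = \frac{6}{7} + \frac{\frac{1}{-11 - d} \frac{1}{d}}{7} = \frac{6}{7} + \frac{\frac{1}{d} \frac{1}{-11 - d}}{7} = \frac{6}{7} + \frac{1}{7 d \left(-11 - d\right)}$)
$u{\left(B,L \right)} = - 6 B$ ($u{\left(B,L \right)} = B \left(-1 - 5\right) = B \left(-6\right) = - 6 B$)
$227 u{\left(l{\left(1 \right)},12 \right)} = 227 \left(- 6 \frac{-1 + 6 \cdot 1 \left(11 + 1\right)}{7 \cdot 1 \left(11 + 1\right)}\right) = 227 \left(- 6 \cdot \frac{1}{7} \cdot 1 \cdot \frac{1}{12} \left(-1 + 6 \cdot 1 \cdot 12\right)\right) = 227 \left(- 6 \cdot \frac{1}{7} \cdot 1 \cdot \frac{1}{12} \left(-1 + 72\right)\right) = 227 \left(- 6 \cdot \frac{1}{7} \cdot 1 \cdot \frac{1}{12} \cdot 71\right) = 227 \left(\left(-6\right) \frac{71}{84}\right) = 227 \left(- \frac{71}{14}\right) = - \frac{16117}{14}$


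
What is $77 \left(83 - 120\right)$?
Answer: $-2849$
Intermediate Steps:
$77 \left(83 - 120\right) = 77 \left(-37\right) = -2849$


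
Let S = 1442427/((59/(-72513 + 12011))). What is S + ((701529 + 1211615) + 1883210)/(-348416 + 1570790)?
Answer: -1300929688771555/879513 ≈ -1.4791e+9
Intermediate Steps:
S = -87269718354/59 (S = 1442427/((59/(-60502))) = 1442427/((-1/60502*59)) = 1442427/(-59/60502) = 1442427*(-60502/59) = -87269718354/59 ≈ -1.4791e+9)
S + ((701529 + 1211615) + 1883210)/(-348416 + 1570790) = -87269718354/59 + ((701529 + 1211615) + 1883210)/(-348416 + 1570790) = -87269718354/59 + (1913144 + 1883210)/1222374 = -87269718354/59 + 3796354*(1/1222374) = -87269718354/59 + 46297/14907 = -1300929688771555/879513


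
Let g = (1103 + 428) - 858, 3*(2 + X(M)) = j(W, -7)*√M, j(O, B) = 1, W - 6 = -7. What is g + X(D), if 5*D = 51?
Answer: 671 + √255/15 ≈ 672.06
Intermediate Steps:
W = -1 (W = 6 - 7 = -1)
D = 51/5 (D = (⅕)*51 = 51/5 ≈ 10.200)
X(M) = -2 + √M/3 (X(M) = -2 + (1*√M)/3 = -2 + √M/3)
g = 673 (g = 1531 - 858 = 673)
g + X(D) = 673 + (-2 + √(51/5)/3) = 673 + (-2 + (√255/5)/3) = 673 + (-2 + √255/15) = 671 + √255/15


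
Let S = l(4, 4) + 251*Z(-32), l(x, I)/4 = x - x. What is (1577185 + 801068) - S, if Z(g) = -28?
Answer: 2385281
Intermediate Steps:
l(x, I) = 0 (l(x, I) = 4*(x - x) = 4*0 = 0)
S = -7028 (S = 0 + 251*(-28) = 0 - 7028 = -7028)
(1577185 + 801068) - S = (1577185 + 801068) - 1*(-7028) = 2378253 + 7028 = 2385281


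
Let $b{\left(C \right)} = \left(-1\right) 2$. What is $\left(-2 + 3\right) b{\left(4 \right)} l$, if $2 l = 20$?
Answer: $-20$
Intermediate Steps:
$b{\left(C \right)} = -2$
$l = 10$ ($l = \frac{1}{2} \cdot 20 = 10$)
$\left(-2 + 3\right) b{\left(4 \right)} l = \left(-2 + 3\right) \left(-2\right) 10 = 1 \left(-2\right) 10 = \left(-2\right) 10 = -20$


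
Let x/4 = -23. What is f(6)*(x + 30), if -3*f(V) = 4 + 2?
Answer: 124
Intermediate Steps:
f(V) = -2 (f(V) = -(4 + 2)/3 = -1/3*6 = -2)
x = -92 (x = 4*(-23) = -92)
f(6)*(x + 30) = -2*(-92 + 30) = -2*(-62) = 124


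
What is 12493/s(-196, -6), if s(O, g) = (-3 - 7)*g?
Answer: 12493/60 ≈ 208.22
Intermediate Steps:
s(O, g) = -10*g
12493/s(-196, -6) = 12493/((-10*(-6))) = 12493/60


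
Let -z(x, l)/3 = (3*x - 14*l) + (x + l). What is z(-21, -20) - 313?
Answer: -841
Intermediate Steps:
z(x, l) = -12*x + 39*l (z(x, l) = -3*((3*x - 14*l) + (x + l)) = -3*((-14*l + 3*x) + (l + x)) = -3*(-13*l + 4*x) = -12*x + 39*l)
z(-21, -20) - 313 = (-12*(-21) + 39*(-20)) - 313 = (252 - 780) - 313 = -528 - 313 = -841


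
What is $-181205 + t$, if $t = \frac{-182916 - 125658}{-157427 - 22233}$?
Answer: $- \frac{16277490863}{89830} \approx -1.812 \cdot 10^{5}$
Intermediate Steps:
$t = \frac{154287}{89830}$ ($t = - \frac{308574}{-179660} = \left(-308574\right) \left(- \frac{1}{179660}\right) = \frac{154287}{89830} \approx 1.7175$)
$-181205 + t = -181205 + \frac{154287}{89830} = - \frac{16277490863}{89830}$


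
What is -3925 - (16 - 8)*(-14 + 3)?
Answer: -3837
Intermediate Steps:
-3925 - (16 - 8)*(-14 + 3) = -3925 - 8*(-11) = -3925 - 1*(-88) = -3925 + 88 = -3837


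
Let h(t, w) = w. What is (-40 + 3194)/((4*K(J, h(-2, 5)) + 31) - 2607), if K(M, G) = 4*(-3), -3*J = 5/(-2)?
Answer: -1577/1312 ≈ -1.2020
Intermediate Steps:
J = ⅚ (J = -5/(3*(-2)) = -5*(-1)/(3*2) = -⅓*(-5/2) = ⅚ ≈ 0.83333)
K(M, G) = -12
(-40 + 3194)/((4*K(J, h(-2, 5)) + 31) - 2607) = (-40 + 3194)/((4*(-12) + 31) - 2607) = 3154/((-48 + 31) - 2607) = 3154/(-17 - 2607) = 3154/(-2624) = 3154*(-1/2624) = -1577/1312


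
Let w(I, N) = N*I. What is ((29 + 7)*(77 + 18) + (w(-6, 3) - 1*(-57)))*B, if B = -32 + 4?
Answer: -96852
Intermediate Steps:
w(I, N) = I*N
B = -28
((29 + 7)*(77 + 18) + (w(-6, 3) - 1*(-57)))*B = ((29 + 7)*(77 + 18) + (-6*3 - 1*(-57)))*(-28) = (36*95 + (-18 + 57))*(-28) = (3420 + 39)*(-28) = 3459*(-28) = -96852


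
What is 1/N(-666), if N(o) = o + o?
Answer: -1/1332 ≈ -0.00075075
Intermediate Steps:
N(o) = 2*o
1/N(-666) = 1/(2*(-666)) = 1/(-1332) = -1/1332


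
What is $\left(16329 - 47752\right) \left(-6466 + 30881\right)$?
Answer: $-767192545$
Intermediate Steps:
$\left(16329 - 47752\right) \left(-6466 + 30881\right) = \left(-31423\right) 24415 = -767192545$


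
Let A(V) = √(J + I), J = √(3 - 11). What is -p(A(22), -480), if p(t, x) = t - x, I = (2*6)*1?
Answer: -480 - √(12 + 2*I*√2) ≈ -483.49 - 0.40548*I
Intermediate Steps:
J = 2*I*√2 (J = √(-8) = 2*I*√2 ≈ 2.8284*I)
I = 12 (I = 12*1 = 12)
A(V) = √(12 + 2*I*√2) (A(V) = √(2*I*√2 + 12) = √(12 + 2*I*√2))
-p(A(22), -480) = -(√(12 + 2*I*√2) - 1*(-480)) = -(√(12 + 2*I*√2) + 480) = -(480 + √(12 + 2*I*√2)) = -480 - √(12 + 2*I*√2)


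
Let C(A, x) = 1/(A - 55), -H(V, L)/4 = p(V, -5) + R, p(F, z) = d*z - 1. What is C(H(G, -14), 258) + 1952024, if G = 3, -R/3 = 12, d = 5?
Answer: 376740633/193 ≈ 1.9520e+6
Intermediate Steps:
R = -36 (R = -3*12 = -36)
p(F, z) = -1 + 5*z (p(F, z) = 5*z - 1 = -1 + 5*z)
H(V, L) = 248 (H(V, L) = -4*((-1 + 5*(-5)) - 36) = -4*((-1 - 25) - 36) = -4*(-26 - 36) = -4*(-62) = 248)
C(A, x) = 1/(-55 + A)
C(H(G, -14), 258) + 1952024 = 1/(-55 + 248) + 1952024 = 1/193 + 1952024 = 376740633/193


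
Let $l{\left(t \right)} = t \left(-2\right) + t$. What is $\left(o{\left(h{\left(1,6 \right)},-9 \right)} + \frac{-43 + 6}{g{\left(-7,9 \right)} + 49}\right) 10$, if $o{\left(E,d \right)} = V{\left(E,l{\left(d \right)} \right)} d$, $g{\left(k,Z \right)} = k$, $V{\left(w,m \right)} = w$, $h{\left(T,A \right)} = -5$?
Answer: $\frac{9265}{21} \approx 441.19$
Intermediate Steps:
$l{\left(t \right)} = - t$ ($l{\left(t \right)} = - 2 t + t = - t$)
$o{\left(E,d \right)} = E d$
$\left(o{\left(h{\left(1,6 \right)},-9 \right)} + \frac{-43 + 6}{g{\left(-7,9 \right)} + 49}\right) 10 = \left(\left(-5\right) \left(-9\right) + \frac{-43 + 6}{-7 + 49}\right) 10 = \left(45 - \frac{37}{42}\right) 10 = \frac{1853}{42} \cdot 10 = \frac{9265}{21}$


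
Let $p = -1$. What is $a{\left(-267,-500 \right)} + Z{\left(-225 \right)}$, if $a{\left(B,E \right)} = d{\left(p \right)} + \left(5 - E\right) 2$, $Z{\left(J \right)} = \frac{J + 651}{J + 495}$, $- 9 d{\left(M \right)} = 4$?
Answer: $\frac{15167}{15} \approx 1011.1$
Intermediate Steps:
$d{\left(M \right)} = - \frac{4}{9}$ ($d{\left(M \right)} = \left(- \frac{1}{9}\right) 4 = - \frac{4}{9}$)
$Z{\left(J \right)} = \frac{651 + J}{495 + J}$
$a{\left(B,E \right)} = \frac{86}{9} - 2 E$ ($a{\left(B,E \right)} = - \frac{4}{9} + \left(5 - E\right) 2 = - \frac{4}{9} - \left(-10 + 2 E\right) = \frac{86}{9} - 2 E$)
$a{\left(-267,-500 \right)} + Z{\left(-225 \right)} = \left(\frac{86}{9} - -1000\right) + \frac{651 - 225}{495 - 225} = \left(\frac{86}{9} + 1000\right) + \frac{1}{270} \cdot 426 = \frac{9086}{9} + \frac{1}{270} \cdot 426 = \frac{9086}{9} + \frac{71}{45} = \frac{15167}{15}$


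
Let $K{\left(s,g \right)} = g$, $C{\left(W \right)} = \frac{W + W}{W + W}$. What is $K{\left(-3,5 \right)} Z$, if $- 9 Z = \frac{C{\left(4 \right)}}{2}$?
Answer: $- \frac{5}{18} \approx -0.27778$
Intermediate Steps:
$C{\left(W \right)} = 1$ ($C{\left(W \right)} = \frac{2 W}{2 W} = 2 W \frac{1}{2 W} = 1$)
$Z = - \frac{1}{18}$ ($Z = - \frac{1 \cdot \frac{1}{2}}{9} = \left(- \frac{1}{9}\right) \frac{1}{2} = - \frac{1}{18} \approx -0.055556$)
$K{\left(-3,5 \right)} Z = 5 \left(- \frac{1}{18}\right) = - \frac{5}{18}$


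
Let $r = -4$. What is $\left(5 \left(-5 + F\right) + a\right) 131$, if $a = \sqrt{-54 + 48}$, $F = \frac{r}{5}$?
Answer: $-3799 + 131 i \sqrt{6} \approx -3799.0 + 320.88 i$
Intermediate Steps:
$F = - \frac{4}{5} \approx -0.8$
$a = i \sqrt{6}$ ($a = \sqrt{-6} = i \sqrt{6} \approx 2.4495 i$)
$\left(5 \left(-5 + F\right) + a\right) 131 = \left(5 \left(-5 - \frac{4}{5}\right) + i \sqrt{6}\right) 131 = \left(5 \left(- \frac{29}{5}\right) + i \sqrt{6}\right) 131 = \left(-29 + i \sqrt{6}\right) 131 = -3799 + 131 i \sqrt{6}$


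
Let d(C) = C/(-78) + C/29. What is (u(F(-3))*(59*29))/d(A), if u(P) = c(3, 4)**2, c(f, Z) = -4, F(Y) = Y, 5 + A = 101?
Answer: 645047/49 ≈ 13164.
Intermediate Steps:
A = 96 (A = -5 + 101 = 96)
d(C) = 49*C/2262 (d(C) = C*(-1/78) + C*(1/29) = -C/78 + C/29 = 49*C/2262)
u(P) = 16 (u(P) = (-4)**2 = 16)
(u(F(-3))*(59*29))/d(A) = (16*(59*29))/(((49/2262)*96)) = (16*1711)/(784/377) = 27376*(377/784) = 645047/49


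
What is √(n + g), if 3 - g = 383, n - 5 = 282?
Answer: I*√93 ≈ 9.6436*I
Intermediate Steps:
n = 287 (n = 5 + 282 = 287)
g = -380 (g = 3 - 1*383 = 3 - 383 = -380)
√(n + g) = √(287 - 380) = √(-93) = I*√93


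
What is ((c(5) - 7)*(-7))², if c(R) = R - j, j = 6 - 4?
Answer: 784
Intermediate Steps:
j = 2
c(R) = -2 + R (c(R) = R - 1*2 = R - 2 = -2 + R)
((c(5) - 7)*(-7))² = (((-2 + 5) - 7)*(-7))² = ((3 - 7)*(-7))² = (-4*(-7))² = 28² = 784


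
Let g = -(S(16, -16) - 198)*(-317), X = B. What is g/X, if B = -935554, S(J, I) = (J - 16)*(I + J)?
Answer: 31383/467777 ≈ 0.067090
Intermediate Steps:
S(J, I) = (-16 + J)*(I + J)
X = -935554
g = -62766 (g = -((16**2 - 16*(-16) - 16*16 - 16*16) - 198)*(-317) = -((256 + 256 - 256 - 256) - 198)*(-317) = -(0 - 198)*(-317) = -(-198)*(-317) = -1*62766 = -62766)
g/X = -62766/(-935554) = -62766*(-1/935554) = 31383/467777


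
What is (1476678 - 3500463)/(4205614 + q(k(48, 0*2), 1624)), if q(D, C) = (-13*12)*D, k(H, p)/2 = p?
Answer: -2023785/4205614 ≈ -0.48121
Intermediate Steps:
k(H, p) = 2*p
q(D, C) = -156*D
(1476678 - 3500463)/(4205614 + q(k(48, 0*2), 1624)) = (1476678 - 3500463)/(4205614 - 312*0*2) = -2023785/(4205614 - 312*0) = -2023785/(4205614 - 156*0) = -2023785/(4205614 + 0) = -2023785/4205614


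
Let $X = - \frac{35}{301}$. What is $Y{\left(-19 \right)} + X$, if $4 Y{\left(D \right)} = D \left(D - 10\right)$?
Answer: $\frac{23673}{172} \approx 137.63$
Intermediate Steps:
$Y{\left(D \right)} = \frac{D \left(-10 + D\right)}{4}$ ($Y{\left(D \right)} = \frac{D \left(D - 10\right)}{4} = \frac{D \left(-10 + D\right)}{4}$)
$X = - \frac{5}{43}$ ($X = \left(-35\right) \frac{1}{301} = - \frac{5}{43} \approx -0.11628$)
$Y{\left(-19 \right)} + X = \frac{1}{4} \left(-19\right) \left(-10 - 19\right) - \frac{5}{43} = \frac{1}{4} \left(-19\right) \left(-29\right) - \frac{5}{43} = \frac{551}{4} - \frac{5}{43} = \frac{23673}{172}$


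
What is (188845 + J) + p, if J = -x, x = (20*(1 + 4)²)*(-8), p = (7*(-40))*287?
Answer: 112485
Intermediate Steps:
p = -80360 (p = -280*287 = -80360)
x = -4000 (x = (20*5²)*(-8) = (20*25)*(-8) = 500*(-8) = -4000)
J = 4000 (J = -1*(-4000) = 4000)
(188845 + J) + p = (188845 + 4000) - 80360 = 192845 - 80360 = 112485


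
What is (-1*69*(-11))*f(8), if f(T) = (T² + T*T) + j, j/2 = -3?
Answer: 92598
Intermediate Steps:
j = -6 (j = 2*(-3) = -6)
f(T) = -6 + 2*T² (f(T) = (T² + T*T) - 6 = (T² + T²) - 6 = 2*T² - 6 = -6 + 2*T²)
(-1*69*(-11))*f(8) = (-1*69*(-11))*(-6 + 2*8²) = (-69*(-11))*(-6 + 2*64) = 759*(-6 + 128) = 759*122 = 92598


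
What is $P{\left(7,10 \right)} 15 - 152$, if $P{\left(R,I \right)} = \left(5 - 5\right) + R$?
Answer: $-47$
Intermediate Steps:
$P{\left(R,I \right)} = R$ ($P{\left(R,I \right)} = 0 + R = R$)
$P{\left(7,10 \right)} 15 - 152 = 7 \cdot 15 - 152 = 105 - 152 = -47$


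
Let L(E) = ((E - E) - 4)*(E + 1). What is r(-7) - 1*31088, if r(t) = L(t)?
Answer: -31064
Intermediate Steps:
L(E) = -4 - 4*E (L(E) = (0 - 4)*(1 + E) = -4*(1 + E) = -4 - 4*E)
r(t) = -4 - 4*t
r(-7) - 1*31088 = (-4 - 4*(-7)) - 1*31088 = (-4 + 28) - 31088 = 24 - 31088 = -31064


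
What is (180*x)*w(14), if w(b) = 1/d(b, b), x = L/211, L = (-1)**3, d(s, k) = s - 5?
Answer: -20/211 ≈ -0.094787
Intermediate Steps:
d(s, k) = -5 + s
L = -1
x = -1/211 ≈ -0.0047393
w(b) = 1/(-5 + b)
(180*x)*w(14) = (180*(-1/211))/(-5 + 14) = -180/211/9 = -180/211*1/9 = -20/211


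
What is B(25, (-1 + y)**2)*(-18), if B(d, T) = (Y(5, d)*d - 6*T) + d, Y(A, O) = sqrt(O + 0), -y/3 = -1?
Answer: -2268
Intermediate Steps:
y = 3 (y = -3*(-1) = 3)
Y(A, O) = sqrt(O)
B(d, T) = d + d**(3/2) - 6*T (B(d, T) = (sqrt(d)*d - 6*T) + d = (d**(3/2) - 6*T) + d = d + d**(3/2) - 6*T)
B(25, (-1 + y)**2)*(-18) = (25 + 25**(3/2) - 6*(-1 + 3)**2)*(-18) = (25 + 125 - 6*2**2)*(-18) = (25 + 125 - 6*4)*(-18) = (25 + 125 - 24)*(-18) = 126*(-18) = -2268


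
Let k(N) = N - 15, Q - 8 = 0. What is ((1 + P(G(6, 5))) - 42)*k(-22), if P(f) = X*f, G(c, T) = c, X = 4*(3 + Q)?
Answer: -8251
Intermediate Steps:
Q = 8 (Q = 8 + 0 = 8)
k(N) = -15 + N
X = 44 (X = 4*(3 + 8) = 4*11 = 44)
P(f) = 44*f
((1 + P(G(6, 5))) - 42)*k(-22) = ((1 + 44*6) - 42)*(-15 - 22) = ((1 + 264) - 42)*(-37) = (265 - 42)*(-37) = 223*(-37) = -8251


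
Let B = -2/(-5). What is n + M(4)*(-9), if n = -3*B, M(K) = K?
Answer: -186/5 ≈ -37.200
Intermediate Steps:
B = 2/5 (B = -2*(-1/5) = 2/5 ≈ 0.40000)
n = -6/5 (n = -3*2/5 = -6/5 ≈ -1.2000)
n + M(4)*(-9) = -6/5 + 4*(-9) = -6/5 - 36 = -186/5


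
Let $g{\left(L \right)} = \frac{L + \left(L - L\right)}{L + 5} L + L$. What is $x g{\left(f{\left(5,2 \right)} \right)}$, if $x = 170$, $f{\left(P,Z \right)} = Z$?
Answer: $\frac{3060}{7} \approx 437.14$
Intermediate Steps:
$g{\left(L \right)} = L + \frac{L^{2}}{5 + L}$ ($g{\left(L \right)} = \frac{L + 0}{5 + L} L + L = \frac{L}{5 + L} L + L = \frac{L^{2}}{5 + L} + L = L + \frac{L^{2}}{5 + L}$)
$x g{\left(f{\left(5,2 \right)} \right)} = 170 \frac{2 \left(5 + 2 \cdot 2\right)}{5 + 2} = 170 \frac{2 \left(5 + 4\right)}{7} = 170 \cdot 2 \cdot \frac{1}{7} \cdot 9 = 170 \cdot \frac{18}{7} = \frac{3060}{7}$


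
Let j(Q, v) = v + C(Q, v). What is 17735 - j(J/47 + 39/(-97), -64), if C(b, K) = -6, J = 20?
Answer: 17805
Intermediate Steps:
j(Q, v) = -6 + v (j(Q, v) = v - 6 = -6 + v)
17735 - j(J/47 + 39/(-97), -64) = 17735 - (-6 - 64) = 17735 - 1*(-70) = 17735 + 70 = 17805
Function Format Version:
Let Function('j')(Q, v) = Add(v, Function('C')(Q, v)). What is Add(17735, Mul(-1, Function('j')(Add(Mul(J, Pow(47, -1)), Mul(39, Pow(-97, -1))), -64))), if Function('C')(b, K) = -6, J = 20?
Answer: 17805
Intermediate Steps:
Function('j')(Q, v) = Add(-6, v) (Function('j')(Q, v) = Add(v, -6) = Add(-6, v))
Add(17735, Mul(-1, Function('j')(Add(Mul(J, Pow(47, -1)), Mul(39, Pow(-97, -1))), -64))) = Add(17735, Mul(-1, Add(-6, -64))) = Add(17735, Mul(-1, -70)) = Add(17735, 70) = 17805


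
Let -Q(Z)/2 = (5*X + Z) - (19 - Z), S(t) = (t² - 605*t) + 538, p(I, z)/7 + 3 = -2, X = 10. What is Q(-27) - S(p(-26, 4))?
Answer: -22892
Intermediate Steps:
p(I, z) = -35 (p(I, z) = -21 + 7*(-2) = -21 - 14 = -35)
S(t) = 538 + t² - 605*t
Q(Z) = -62 - 4*Z (Q(Z) = -2*((5*10 + Z) - (19 - Z)) = -2*((50 + Z) + (-19 + Z)) = -2*(31 + 2*Z) = -62 - 4*Z)
Q(-27) - S(p(-26, 4)) = (-62 - 4*(-27)) - (538 + (-35)² - 605*(-35)) = (-62 + 108) - (538 + 1225 + 21175) = 46 - 1*22938 = 46 - 22938 = -22892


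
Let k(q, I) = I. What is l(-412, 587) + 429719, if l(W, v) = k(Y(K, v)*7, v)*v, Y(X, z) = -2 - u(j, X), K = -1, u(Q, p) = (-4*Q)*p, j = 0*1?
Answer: 774288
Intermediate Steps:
j = 0
u(Q, p) = -4*Q*p
Y(X, z) = -2 (Y(X, z) = -2 - (-4)*0*X = -2 - 1*0 = -2 + 0 = -2)
l(W, v) = v² (l(W, v) = v*v = v²)
l(-412, 587) + 429719 = 587² + 429719 = 344569 + 429719 = 774288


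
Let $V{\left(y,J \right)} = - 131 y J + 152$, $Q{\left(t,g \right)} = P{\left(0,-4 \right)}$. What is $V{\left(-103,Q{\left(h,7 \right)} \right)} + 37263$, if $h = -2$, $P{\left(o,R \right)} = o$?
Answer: $37415$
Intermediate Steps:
$Q{\left(t,g \right)} = 0$
$V{\left(y,J \right)} = 152 - 131 J y$ ($V{\left(y,J \right)} = - 131 J y + 152 = 152 - 131 J y$)
$V{\left(-103,Q{\left(h,7 \right)} \right)} + 37263 = \left(152 - 0 \left(-103\right)\right) + 37263 = \left(152 + 0\right) + 37263 = 152 + 37263 = 37415$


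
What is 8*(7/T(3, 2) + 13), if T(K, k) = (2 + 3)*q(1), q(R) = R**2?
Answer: 576/5 ≈ 115.20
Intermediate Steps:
T(K, k) = 5 (T(K, k) = (2 + 3)*1**2 = 5*1 = 5)
8*(7/T(3, 2) + 13) = 8*(7/5 + 13) = 8*(72/5) = 576/5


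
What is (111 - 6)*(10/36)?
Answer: 175/6 ≈ 29.167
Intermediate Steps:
(111 - 6)*(10/36) = 105*(10*(1/36)) = 105*(5/18) = 175/6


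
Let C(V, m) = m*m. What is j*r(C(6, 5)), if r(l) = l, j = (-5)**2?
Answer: 625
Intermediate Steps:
C(V, m) = m**2
j = 25
j*r(C(6, 5)) = 25*5**2 = 25*25 = 625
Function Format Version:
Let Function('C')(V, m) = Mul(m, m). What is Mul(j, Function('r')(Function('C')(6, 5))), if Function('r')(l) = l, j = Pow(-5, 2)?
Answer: 625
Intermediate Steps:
Function('C')(V, m) = Pow(m, 2)
j = 25
Mul(j, Function('r')(Function('C')(6, 5))) = Mul(25, Pow(5, 2)) = Mul(25, 25) = 625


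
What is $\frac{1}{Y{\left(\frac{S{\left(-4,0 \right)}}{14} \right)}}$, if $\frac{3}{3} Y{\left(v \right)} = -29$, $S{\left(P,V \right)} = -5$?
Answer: $- \frac{1}{29} \approx -0.034483$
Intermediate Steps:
$Y{\left(v \right)} = -29$
$\frac{1}{Y{\left(\frac{S{\left(-4,0 \right)}}{14} \right)}} = \frac{1}{-29} = - \frac{1}{29}$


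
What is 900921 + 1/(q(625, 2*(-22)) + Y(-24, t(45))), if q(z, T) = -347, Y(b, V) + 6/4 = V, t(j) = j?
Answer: 546859045/607 ≈ 9.0092e+5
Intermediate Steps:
Y(b, V) = -3/2 + V
900921 + 1/(q(625, 2*(-22)) + Y(-24, t(45))) = 900921 + 1/(-347 + (-3/2 + 45)) = 900921 + 1/(-347 + 87/2) = 900921 + 1/(-607/2) = 900921 - 2/607 = 546859045/607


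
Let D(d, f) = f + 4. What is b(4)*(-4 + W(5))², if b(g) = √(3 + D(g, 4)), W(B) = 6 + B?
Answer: 49*√11 ≈ 162.51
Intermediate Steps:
D(d, f) = 4 + f
b(g) = √11 (b(g) = √(3 + (4 + 4)) = √(3 + 8) = √11)
b(4)*(-4 + W(5))² = √11*(-4 + (6 + 5))² = √11*(-4 + 11)² = √11*7² = √11*49 = 49*√11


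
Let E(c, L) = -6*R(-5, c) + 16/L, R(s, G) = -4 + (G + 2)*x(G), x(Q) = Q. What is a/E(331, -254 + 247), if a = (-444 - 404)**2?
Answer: -2516864/2314607 ≈ -1.0874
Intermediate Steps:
R(s, G) = -4 + G*(2 + G) (R(s, G) = -4 + (G + 2)*G = -4 + (2 + G)*G = -4 + G*(2 + G))
E(c, L) = 24 - 12*c - 6*c**2 + 16/L (E(c, L) = -6*(-4 + c**2 + 2*c) + 16/L = (24 - 12*c - 6*c**2) + 16/L = 24 - 12*c - 6*c**2 + 16/L)
a = 719104 (a = (-848)**2 = 719104)
a/E(331, -254 + 247) = 719104/(24 - 12*331 - 6*331**2 + 16/(-254 + 247)) = 719104/(24 - 3972 - 6*109561 + 16/(-7)) = 719104/(24 - 3972 - 657366 + 16*(-1/7)) = 719104/(24 - 3972 - 657366 - 16/7) = 719104/(-4629214/7) = 719104*(-7/4629214) = -2516864/2314607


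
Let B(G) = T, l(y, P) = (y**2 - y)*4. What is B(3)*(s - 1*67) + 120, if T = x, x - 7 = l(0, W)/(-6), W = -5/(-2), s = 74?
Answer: 169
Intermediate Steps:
W = 5/2 (W = -5*(-1/2) = 5/2 ≈ 2.5000)
l(y, P) = -4*y + 4*y**2
x = 7 (x = 7 + (4*0*(-1 + 0))/(-6) = 7 + (4*0*(-1))*(-1/6) = 7 + 0*(-1/6) = 7 + 0 = 7)
T = 7
B(G) = 7
B(3)*(s - 1*67) + 120 = 7*(74 - 1*67) + 120 = 7*(74 - 67) + 120 = 7*7 + 120 = 49 + 120 = 169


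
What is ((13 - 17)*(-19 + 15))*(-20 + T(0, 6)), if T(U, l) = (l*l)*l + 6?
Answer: 3232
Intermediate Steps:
T(U, l) = 6 + l³ (T(U, l) = l²*l + 6 = l³ + 6 = 6 + l³)
((13 - 17)*(-19 + 15))*(-20 + T(0, 6)) = ((13 - 17)*(-19 + 15))*(-20 + (6 + 6³)) = (-4*(-4))*(-20 + (6 + 216)) = 16*(-20 + 222) = 16*202 = 3232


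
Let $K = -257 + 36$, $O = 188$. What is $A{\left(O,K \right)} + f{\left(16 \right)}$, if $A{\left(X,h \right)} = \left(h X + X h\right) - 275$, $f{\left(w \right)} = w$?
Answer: $-83355$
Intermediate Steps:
$K = -221$
$A{\left(X,h \right)} = -275 + 2 X h$ ($A{\left(X,h \right)} = \left(X h + X h\right) - 275 = 2 X h - 275 = -275 + 2 X h$)
$A{\left(O,K \right)} + f{\left(16 \right)} = \left(-275 + 2 \cdot 188 \left(-221\right)\right) + 16 = \left(-275 - 83096\right) + 16 = -83371 + 16 = -83355$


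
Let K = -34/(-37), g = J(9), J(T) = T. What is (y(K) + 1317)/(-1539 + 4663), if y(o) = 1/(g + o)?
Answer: 120844/286627 ≈ 0.42161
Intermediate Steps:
g = 9
K = 34/37 (K = -34*(-1/37) = 34/37 ≈ 0.91892)
y(o) = 1/(9 + o)
(y(K) + 1317)/(-1539 + 4663) = (1/(9 + 34/37) + 1317)/(-1539 + 4663) = (1/(367/37) + 1317)/3124 = (37/367 + 1317)*(1/3124) = (483376/367)*(1/3124) = 120844/286627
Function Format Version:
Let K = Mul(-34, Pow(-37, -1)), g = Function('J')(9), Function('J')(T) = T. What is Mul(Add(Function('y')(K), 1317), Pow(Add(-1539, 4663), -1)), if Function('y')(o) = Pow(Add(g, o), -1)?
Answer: Rational(120844, 286627) ≈ 0.42161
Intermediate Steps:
g = 9
K = Rational(34, 37) (K = Mul(-34, Rational(-1, 37)) = Rational(34, 37) ≈ 0.91892)
Function('y')(o) = Pow(Add(9, o), -1)
Mul(Add(Function('y')(K), 1317), Pow(Add(-1539, 4663), -1)) = Mul(Add(Pow(Add(9, Rational(34, 37)), -1), 1317), Pow(Add(-1539, 4663), -1)) = Mul(Add(Pow(Rational(367, 37), -1), 1317), Pow(3124, -1)) = Mul(Add(Rational(37, 367), 1317), Rational(1, 3124)) = Mul(Rational(483376, 367), Rational(1, 3124)) = Rational(120844, 286627)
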